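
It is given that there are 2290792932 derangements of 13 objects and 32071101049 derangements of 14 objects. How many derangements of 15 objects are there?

481066515734

!15 = (15-1)·(!14 + !13) = 14·(32071101049 + 2290792932) = 14·34361893981 = 481066515734.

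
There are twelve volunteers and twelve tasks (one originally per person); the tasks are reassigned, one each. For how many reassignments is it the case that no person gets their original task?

!12 is the nearest integer to 12!/e.
12! = 479001600, and 479001600/e ≈ 176214840.93, so !12 = 176214841.

176214841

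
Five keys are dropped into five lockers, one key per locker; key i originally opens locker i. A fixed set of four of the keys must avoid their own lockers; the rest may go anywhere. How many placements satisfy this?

Inclusion-exclusion on the 4 forbidden self-matches:
Σ_{j=0}^{4} (-1)^j C(4,j)(5-j)!
= C(4,0)·5! - C(4,1)·4! + C(4,2)·3! - C(4,3)·2! + C(4,4)·1!
= 120 - 96 + 36 - 8 + 1
= 53

53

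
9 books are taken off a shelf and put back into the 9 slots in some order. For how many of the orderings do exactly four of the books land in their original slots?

Pick the 4 fixed positions: C(9,4) = 126 ways.
The remaining 5 must be deranged: !5 = 44.
Total: 126 × 44 = 5544.

5544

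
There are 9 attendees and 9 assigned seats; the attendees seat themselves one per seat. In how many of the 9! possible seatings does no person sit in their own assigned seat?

133496

!9 is the nearest integer to 9!/e.
9! = 362880, and 362880/e ≈ 133496.09, so !9 = 133496.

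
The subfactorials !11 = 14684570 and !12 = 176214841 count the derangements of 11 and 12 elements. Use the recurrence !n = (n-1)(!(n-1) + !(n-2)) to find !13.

!13 = (13-1)·(!12 + !11) = 12·(176214841 + 14684570) = 12·190899411 = 2290792932.

2290792932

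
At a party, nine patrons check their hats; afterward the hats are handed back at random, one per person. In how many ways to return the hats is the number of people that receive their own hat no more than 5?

362675

Sum C(9,i)·!(9-i) for i = 0..5:
  i=0: C(9,0)·!9 = 1·133496 = 133496
  i=1: C(9,1)·!8 = 9·14833 = 133497
  i=2: C(9,2)·!7 = 36·1854 = 66744
  i=3: C(9,3)·!6 = 84·265 = 22260
  i=4: C(9,4)·!5 = 126·44 = 5544
  i=5: C(9,5)·!4 = 126·9 = 1134
Total = 362675.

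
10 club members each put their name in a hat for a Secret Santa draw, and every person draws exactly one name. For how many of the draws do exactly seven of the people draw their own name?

Choose which 7 of the 10 are fixed: C(10,7) = 120.
The other 3 form a derangement: !3 = 2.
Total: 120 × 2 = 240.

240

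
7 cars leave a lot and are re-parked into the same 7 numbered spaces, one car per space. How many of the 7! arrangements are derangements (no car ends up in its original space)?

1854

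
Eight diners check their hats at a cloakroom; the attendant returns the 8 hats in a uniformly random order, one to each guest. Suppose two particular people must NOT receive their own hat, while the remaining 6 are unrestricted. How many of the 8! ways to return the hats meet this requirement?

30960

Inclusion-exclusion on the 2 forbidden self-matches:
Σ_{j=0}^{2} (-1)^j C(2,j)(8-j)!
= C(2,0)·8! - C(2,1)·7! + C(2,2)·6!
= 40320 - 10080 + 720
= 30960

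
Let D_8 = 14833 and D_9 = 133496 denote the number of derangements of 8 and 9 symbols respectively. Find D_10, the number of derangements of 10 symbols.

1334961

D_10 = (10-1)·(D_9 + D_8) = 9·(133496 + 14833) = 9·148329 = 1334961.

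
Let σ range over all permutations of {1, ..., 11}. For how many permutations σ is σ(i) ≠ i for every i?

14684570

Use !n = (n-1)(!(n-1) + !(n-2)).
!11 = 10·(1334961 + 133496) = 10·1468457 = 14684570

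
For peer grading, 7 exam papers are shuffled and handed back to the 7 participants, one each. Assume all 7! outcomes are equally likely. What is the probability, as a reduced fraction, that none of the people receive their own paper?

103/280

Favorable outcomes: !7 = 1854.
Total outcomes: 7! = 5040.
Probability = 1854/5040 = 103/280.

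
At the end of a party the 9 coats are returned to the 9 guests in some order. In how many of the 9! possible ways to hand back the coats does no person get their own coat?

133496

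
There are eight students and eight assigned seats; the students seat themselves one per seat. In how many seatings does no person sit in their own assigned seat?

14833

The subfactorial !8 = [8!/e] (nearest integer).
8! = 40320, and 40320/e ≈ 14832.90, so !8 = 14833.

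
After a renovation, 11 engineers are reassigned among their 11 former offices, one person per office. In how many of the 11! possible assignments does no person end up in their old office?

14684570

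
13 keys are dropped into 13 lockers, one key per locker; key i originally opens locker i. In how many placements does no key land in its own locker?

!13 = 13! · Σ_{k=0}^{13} (-1)^k/k!
= 13! - 13!/1! + 13!/2! - 13!/3! + 13!/4! - 13!/5! + 13!/6! - 13!/7! + 13!/8! - 13!/9! + 13!/10! - 13!/11! + 13!/12! - 13!/13!
= 6227020800 - 6227020800 + 3113510400 - 1037836800 + 259459200 - 51891840 + 8648640 - 1235520 + 154440 - 17160 + 1716 - 156 + 13 - 1
= 2290792932

2290792932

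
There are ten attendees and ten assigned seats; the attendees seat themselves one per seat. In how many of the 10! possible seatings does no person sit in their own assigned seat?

1334961

!10 is the nearest integer to 10!/e.
10! = 3628800, and 3628800/e ≈ 1334960.92, so !10 = 1334961.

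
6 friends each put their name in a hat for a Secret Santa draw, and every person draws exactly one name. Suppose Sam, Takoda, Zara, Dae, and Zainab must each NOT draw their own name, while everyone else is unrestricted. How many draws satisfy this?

309

Inclusion-exclusion on the 5 forbidden self-matches:
Σ_{j=0}^{5} (-1)^j C(5,j)(6-j)!
= C(5,0)·6! - C(5,1)·5! + C(5,2)·4! - C(5,3)·3! + C(5,4)·2! - C(5,5)·1!
= 720 - 600 + 240 - 60 + 10 - 1
= 309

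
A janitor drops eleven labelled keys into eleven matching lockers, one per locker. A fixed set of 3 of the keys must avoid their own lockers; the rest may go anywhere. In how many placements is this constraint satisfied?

30078720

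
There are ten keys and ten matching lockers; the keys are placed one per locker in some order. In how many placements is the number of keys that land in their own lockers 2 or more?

958879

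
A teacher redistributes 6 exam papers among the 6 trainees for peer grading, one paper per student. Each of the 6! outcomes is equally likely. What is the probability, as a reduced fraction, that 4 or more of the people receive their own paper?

1/45

Favorable outcomes: Σ_{i≥4} C(6,i)·!(6-i) = 15·1 + 6·0 + 1·1 = 16.
Total outcomes: 6! = 720.
Probability = 16/720 = 1/45.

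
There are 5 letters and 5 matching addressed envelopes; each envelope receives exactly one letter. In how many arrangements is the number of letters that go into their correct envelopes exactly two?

20

Choose which 2 of the 5 are fixed: C(5,2) = 10.
The remaining 3 must be deranged: !3 = 2.
Total: 10 × 2 = 20.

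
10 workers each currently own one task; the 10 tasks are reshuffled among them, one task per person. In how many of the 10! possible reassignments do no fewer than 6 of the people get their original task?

2176

# with exactly i fixed is C(10,i)·!(10-i); sum over i=6..10:
  i=6: C(10,6)·!4 = 210·9 = 1890
  i=7: C(10,7)·!3 = 120·2 = 240
  i=8: C(10,8)·!2 = 45·1 = 45
  i=9: C(10,9)·!1 = 10·0 = 0
  i=10: C(10,10)·!0 = 1·1 = 1
Total = 2176.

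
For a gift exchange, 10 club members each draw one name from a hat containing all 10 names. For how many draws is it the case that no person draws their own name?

1334961

The number of derangements of 10 is !10 = Σ_{k=0}^{10} (-1)^k·10!/k!
= 10! - 10!/1! + 10!/2! - 10!/3! + 10!/4! - 10!/5! + 10!/6! - 10!/7! + 10!/8! - 10!/9! + 10!/10!
= 3628800 - 3628800 + 1814400 - 604800 + 151200 - 30240 + 5040 - 720 + 90 - 10 + 1
= 1334961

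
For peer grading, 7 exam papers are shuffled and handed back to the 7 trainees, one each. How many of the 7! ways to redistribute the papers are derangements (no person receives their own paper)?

1854

Recurrence: !7 = 7·!6 + (-1)^7.
!7 = 7·265 - 1 = 1854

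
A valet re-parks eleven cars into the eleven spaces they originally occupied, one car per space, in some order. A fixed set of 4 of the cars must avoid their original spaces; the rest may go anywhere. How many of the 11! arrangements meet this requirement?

27422640

Inclusion-exclusion on the 4 forbidden self-matches:
Σ_{j=0}^{4} (-1)^j C(4,j)(11-j)!
= C(4,0)·11! - C(4,1)·10! + C(4,2)·9! - C(4,3)·8! + C(4,4)·7!
= 39916800 - 14515200 + 2177280 - 161280 + 5040
= 27422640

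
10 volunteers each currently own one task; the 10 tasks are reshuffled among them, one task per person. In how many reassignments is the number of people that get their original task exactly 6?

Choose which 6 of the 10 are fixed: C(10,6) = 210.
The remaining 4 must be deranged: !4 = 9.
Total: 210 × 9 = 1890.

1890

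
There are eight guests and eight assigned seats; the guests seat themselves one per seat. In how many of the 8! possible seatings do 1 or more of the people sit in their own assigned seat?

25487

# with exactly i fixed is C(8,i)·!(8-i); sum over i=1..8:
  i=1: C(8,1)·!7 = 8·1854 = 14832
  i=2: C(8,2)·!6 = 28·265 = 7420
  i=3: C(8,3)·!5 = 56·44 = 2464
  i=4: C(8,4)·!4 = 70·9 = 630
  i=5: C(8,5)·!3 = 56·2 = 112
  i=6: C(8,6)·!2 = 28·1 = 28
  i=7: C(8,7)·!1 = 8·0 = 0
  i=8: C(8,8)·!0 = 1·1 = 1
Total = 25487.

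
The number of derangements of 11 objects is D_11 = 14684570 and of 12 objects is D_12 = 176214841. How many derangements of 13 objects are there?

D_13 = (13-1)·(D_12 + D_11) = 12·(176214841 + 14684570) = 12·190899411 = 2290792932.

2290792932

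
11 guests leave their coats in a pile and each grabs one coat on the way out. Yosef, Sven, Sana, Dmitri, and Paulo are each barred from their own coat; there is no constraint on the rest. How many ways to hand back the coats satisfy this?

25022880

Inclusion-exclusion on the 5 forbidden self-matches:
Σ_{j=0}^{5} (-1)^j C(5,j)(11-j)!
= C(5,0)·11! - C(5,1)·10! + C(5,2)·9! - C(5,3)·8! + C(5,4)·7! - C(5,5)·6!
= 39916800 - 18144000 + 3628800 - 403200 + 25200 - 720
= 25022880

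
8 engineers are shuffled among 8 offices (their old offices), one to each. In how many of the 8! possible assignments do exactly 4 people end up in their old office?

630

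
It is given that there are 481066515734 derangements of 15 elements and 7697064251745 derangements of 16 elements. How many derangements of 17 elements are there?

130850092279664

D_17 = (17-1)·(D_16 + D_15) = 16·(7697064251745 + 481066515734) = 16·8178130767479 = 130850092279664.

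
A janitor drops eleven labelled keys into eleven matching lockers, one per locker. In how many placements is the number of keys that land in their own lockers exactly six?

20328

Choose which 6 of the 11 are fixed: C(11,6) = 462.
The other 5 form a derangement: !5 = 44.
Total: 462 × 44 = 20328.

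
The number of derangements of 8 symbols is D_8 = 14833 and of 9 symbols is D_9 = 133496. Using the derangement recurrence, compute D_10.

D_10 = (10-1)·(D_9 + D_8) = 9·(133496 + 14833) = 9·148329 = 1334961.

1334961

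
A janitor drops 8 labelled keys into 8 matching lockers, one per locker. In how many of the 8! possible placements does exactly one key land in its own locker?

Pick the single fixed position: C(8,1) = 8 ways.
The remaining 7 must be deranged: !7 = 1854.
Total: 8 × 1854 = 14832.

14832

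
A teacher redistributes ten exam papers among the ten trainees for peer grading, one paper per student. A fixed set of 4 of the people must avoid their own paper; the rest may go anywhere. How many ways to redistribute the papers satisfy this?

2399760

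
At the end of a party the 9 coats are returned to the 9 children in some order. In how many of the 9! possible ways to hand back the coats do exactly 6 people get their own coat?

Pick the 6 fixed positions: C(9,6) = 84 ways.
The remaining 3 must be deranged: !3 = 2.
Total: 84 × 2 = 168.

168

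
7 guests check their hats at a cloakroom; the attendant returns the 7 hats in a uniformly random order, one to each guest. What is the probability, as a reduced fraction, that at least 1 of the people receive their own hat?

Favorable outcomes: Σ_{i≥1} C(7,i)·!(7-i) = 7·265 + 21·44 + 35·9 + 35·2 + 21·1 + 7·0 + 1·1 = 3186.
Total outcomes: 7! = 5040.
Probability = 3186/5040 = 177/280.

177/280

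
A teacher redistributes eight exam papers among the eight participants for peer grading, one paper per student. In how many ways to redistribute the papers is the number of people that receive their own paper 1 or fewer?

29665

# with exactly i fixed is C(8,i)·!(8-i); sum over i=0..1:
  i=0: C(8,0)·!8 = 1·14833 = 14833
  i=1: C(8,1)·!7 = 8·1854 = 14832
Total = 29665.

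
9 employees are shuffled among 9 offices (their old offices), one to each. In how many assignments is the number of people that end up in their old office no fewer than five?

1339

# with exactly i fixed is C(9,i)·!(9-i); sum over i=5..9:
  i=5: C(9,5)·!4 = 126·9 = 1134
  i=6: C(9,6)·!3 = 84·2 = 168
  i=7: C(9,7)·!2 = 36·1 = 36
  i=8: C(9,8)·!1 = 9·0 = 0
  i=9: C(9,9)·!0 = 1·1 = 1
Total = 1339.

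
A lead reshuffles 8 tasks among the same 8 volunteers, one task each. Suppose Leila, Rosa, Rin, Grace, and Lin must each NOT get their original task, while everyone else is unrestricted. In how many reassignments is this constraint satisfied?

21234

Let A_j be the event that the j-th constrained one is fixed. By inclusion-exclusion over the 5 events:
Σ_{j=0}^{5} (-1)^j C(5,j)(8-j)!
= C(5,0)·8! - C(5,1)·7! + C(5,2)·6! - C(5,3)·5! + C(5,4)·4! - C(5,5)·3!
= 40320 - 25200 + 7200 - 1200 + 120 - 6
= 21234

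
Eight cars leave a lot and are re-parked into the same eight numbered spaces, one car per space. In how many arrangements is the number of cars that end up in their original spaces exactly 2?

Choose which 2 of the 8 are fixed: C(8,2) = 28.
The remaining 6 must be deranged: !6 = 265.
Total: 28 × 265 = 7420.

7420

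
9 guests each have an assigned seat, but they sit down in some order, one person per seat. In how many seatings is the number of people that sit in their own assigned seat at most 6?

362843

# with exactly i fixed is C(9,i)·!(9-i); sum over i=0..6:
  i=0: C(9,0)·!9 = 1·133496 = 133496
  i=1: C(9,1)·!8 = 9·14833 = 133497
  i=2: C(9,2)·!7 = 36·1854 = 66744
  i=3: C(9,3)·!6 = 84·265 = 22260
  i=4: C(9,4)·!5 = 126·44 = 5544
  i=5: C(9,5)·!4 = 126·9 = 1134
  i=6: C(9,6)·!3 = 84·2 = 168
Total = 362843.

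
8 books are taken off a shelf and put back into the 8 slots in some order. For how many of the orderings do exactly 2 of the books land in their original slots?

7420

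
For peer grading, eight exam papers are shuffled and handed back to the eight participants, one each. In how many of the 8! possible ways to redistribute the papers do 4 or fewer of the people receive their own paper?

# with exactly i fixed is C(8,i)·!(8-i); sum over i=0..4:
  i=0: C(8,0)·!8 = 1·14833 = 14833
  i=1: C(8,1)·!7 = 8·1854 = 14832
  i=2: C(8,2)·!6 = 28·265 = 7420
  i=3: C(8,3)·!5 = 56·44 = 2464
  i=4: C(8,4)·!4 = 70·9 = 630
Total = 40179.

40179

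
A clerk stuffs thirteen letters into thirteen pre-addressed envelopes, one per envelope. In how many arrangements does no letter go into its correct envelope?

2290792932

Use !n = n·!(n-1) + (-1)^n.
!13 = 13·176214841 - 1 = 2290792932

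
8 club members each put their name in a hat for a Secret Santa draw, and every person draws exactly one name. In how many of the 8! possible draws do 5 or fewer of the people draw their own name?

# with exactly i fixed is C(8,i)·!(8-i); sum over i=0..5:
  i=0: C(8,0)·!8 = 1·14833 = 14833
  i=1: C(8,1)·!7 = 8·1854 = 14832
  i=2: C(8,2)·!6 = 28·265 = 7420
  i=3: C(8,3)·!5 = 56·44 = 2464
  i=4: C(8,4)·!4 = 70·9 = 630
  i=5: C(8,5)·!3 = 56·2 = 112
Total = 40291.

40291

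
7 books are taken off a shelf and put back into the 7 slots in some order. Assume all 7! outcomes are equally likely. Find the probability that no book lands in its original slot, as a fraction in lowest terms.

Favorable outcomes: !7 = 1854.
Total outcomes: 7! = 5040.
Probability = 1854/5040 = 103/280.

103/280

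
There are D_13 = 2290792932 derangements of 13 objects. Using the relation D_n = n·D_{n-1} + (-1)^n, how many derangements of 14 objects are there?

D_14 = 14·2290792932 + 1 = 32071101049.

32071101049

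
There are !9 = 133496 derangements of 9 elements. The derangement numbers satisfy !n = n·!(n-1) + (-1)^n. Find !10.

1334961

!10 = 10·133496 + 1 = 1334961.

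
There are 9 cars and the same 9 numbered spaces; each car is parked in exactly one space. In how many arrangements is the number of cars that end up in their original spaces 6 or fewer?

Sum C(9,i)·!(9-i) for i = 0..6:
  i=0: C(9,0)·!9 = 1·133496 = 133496
  i=1: C(9,1)·!8 = 9·14833 = 133497
  i=2: C(9,2)·!7 = 36·1854 = 66744
  i=3: C(9,3)·!6 = 84·265 = 22260
  i=4: C(9,4)·!5 = 126·44 = 5544
  i=5: C(9,5)·!4 = 126·9 = 1134
  i=6: C(9,6)·!3 = 84·2 = 168
Total = 362843.

362843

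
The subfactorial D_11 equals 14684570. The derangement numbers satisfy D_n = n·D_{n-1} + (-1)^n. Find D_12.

176214841

D_12 = 12·14684570 + 1 = 176214841.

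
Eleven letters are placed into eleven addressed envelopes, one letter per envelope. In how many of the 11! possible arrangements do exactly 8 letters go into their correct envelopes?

330

Choose which 8 of the 11 are fixed: C(11,8) = 165.
The remaining 3 must be deranged: !3 = 2.
Total: 165 × 2 = 330.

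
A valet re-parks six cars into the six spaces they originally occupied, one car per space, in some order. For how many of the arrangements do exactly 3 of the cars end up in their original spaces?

40

Pick the 3 fixed positions: C(6,3) = 20 ways.
The remaining 3 must be deranged: !3 = 2.
Total: 20 × 2 = 40.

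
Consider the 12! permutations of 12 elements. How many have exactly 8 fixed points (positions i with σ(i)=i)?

4455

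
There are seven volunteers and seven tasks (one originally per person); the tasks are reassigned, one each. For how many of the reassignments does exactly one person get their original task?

1855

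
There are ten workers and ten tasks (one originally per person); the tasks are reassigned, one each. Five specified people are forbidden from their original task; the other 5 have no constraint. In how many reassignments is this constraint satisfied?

2170680

Inclusion-exclusion on the 5 forbidden self-matches:
Σ_{j=0}^{5} (-1)^j C(5,j)(10-j)!
= C(5,0)·10! - C(5,1)·9! + C(5,2)·8! - C(5,3)·7! + C(5,4)·6! - C(5,5)·5!
= 3628800 - 1814400 + 403200 - 50400 + 3600 - 120
= 2170680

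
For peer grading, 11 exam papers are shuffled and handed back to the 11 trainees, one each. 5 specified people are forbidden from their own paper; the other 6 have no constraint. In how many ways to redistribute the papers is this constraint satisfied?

25022880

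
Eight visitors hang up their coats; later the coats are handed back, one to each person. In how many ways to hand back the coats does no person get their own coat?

Recurrence: !8 = 7·(!7 + !6).
!8 = 7·(1854 + 265) = 7·2119 = 14833

14833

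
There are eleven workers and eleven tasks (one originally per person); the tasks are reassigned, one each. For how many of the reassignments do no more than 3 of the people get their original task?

# with exactly i fixed is C(11,i)·!(11-i); sum over i=0..3:
  i=0: C(11,0)·!11 = 1·14684570 = 14684570
  i=1: C(11,1)·!10 = 11·1334961 = 14684571
  i=2: C(11,2)·!9 = 55·133496 = 7342280
  i=3: C(11,3)·!8 = 165·14833 = 2447445
Total = 39158866.

39158866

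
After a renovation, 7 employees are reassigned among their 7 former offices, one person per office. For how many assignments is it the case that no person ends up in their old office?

1854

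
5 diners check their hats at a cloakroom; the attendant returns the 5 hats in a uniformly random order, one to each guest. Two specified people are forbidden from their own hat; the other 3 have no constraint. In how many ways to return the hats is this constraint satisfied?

Let A_j be the event that the j-th constrained one is fixed. By inclusion-exclusion over the 2 events:
Σ_{j=0}^{2} (-1)^j C(2,j)(5-j)!
= C(2,0)·5! - C(2,1)·4! + C(2,2)·3!
= 120 - 48 + 6
= 78

78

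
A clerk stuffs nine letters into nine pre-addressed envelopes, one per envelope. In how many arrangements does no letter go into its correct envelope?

133496

Use !n = (n-1)(!(n-1) + !(n-2)).
!9 = 8·(14833 + 1854) = 8·16687 = 133496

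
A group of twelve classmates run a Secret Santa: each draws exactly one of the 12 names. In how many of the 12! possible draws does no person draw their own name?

The number of derangements of 12 is !12 = Σ_{k=0}^{12} (-1)^k·12!/k!
= 12! - 12!/1! + 12!/2! - 12!/3! + 12!/4! - 12!/5! + 12!/6! - 12!/7! + 12!/8! - 12!/9! + 12!/10! - 12!/11! + 12!/12!
= 479001600 - 479001600 + 239500800 - 79833600 + 19958400 - 3991680 + 665280 - 95040 + 11880 - 1320 + 132 - 12 + 1
= 176214841

176214841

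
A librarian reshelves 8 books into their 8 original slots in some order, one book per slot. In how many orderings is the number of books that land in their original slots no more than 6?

40319

# with exactly i fixed is C(8,i)·!(8-i); sum over i=0..6:
  i=0: C(8,0)·!8 = 1·14833 = 14833
  i=1: C(8,1)·!7 = 8·1854 = 14832
  i=2: C(8,2)·!6 = 28·265 = 7420
  i=3: C(8,3)·!5 = 56·44 = 2464
  i=4: C(8,4)·!4 = 70·9 = 630
  i=5: C(8,5)·!3 = 56·2 = 112
  i=6: C(8,6)·!2 = 28·1 = 28
Total = 40319.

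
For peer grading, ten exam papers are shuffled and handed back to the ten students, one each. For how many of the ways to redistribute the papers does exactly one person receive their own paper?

1334960

Choose which one of the 10 is fixed: C(10,1) = 10.
The other 9 form a derangement: !9 = 133496.
Total: 10 × 133496 = 1334960.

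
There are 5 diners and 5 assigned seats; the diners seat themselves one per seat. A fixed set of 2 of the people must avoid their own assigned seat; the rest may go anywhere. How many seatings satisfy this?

78

Let A_j be the event that the j-th constrained one is fixed. By inclusion-exclusion over the 2 events:
Σ_{j=0}^{2} (-1)^j C(2,j)(5-j)!
= C(2,0)·5! - C(2,1)·4! + C(2,2)·3!
= 120 - 48 + 6
= 78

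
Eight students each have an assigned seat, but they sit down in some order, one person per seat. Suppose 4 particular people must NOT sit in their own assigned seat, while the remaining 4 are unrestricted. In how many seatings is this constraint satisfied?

24024

Let A_j be the event that the j-th constrained one is fixed. By inclusion-exclusion over the 4 events:
Σ_{j=0}^{4} (-1)^j C(4,j)(8-j)!
= C(4,0)·8! - C(4,1)·7! + C(4,2)·6! - C(4,3)·5! + C(4,4)·4!
= 40320 - 20160 + 4320 - 480 + 24
= 24024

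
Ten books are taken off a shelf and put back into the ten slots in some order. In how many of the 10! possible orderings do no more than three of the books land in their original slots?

3559886

Sum C(10,i)·!(10-i) for i = 0..3:
  i=0: C(10,0)·!10 = 1·1334961 = 1334961
  i=1: C(10,1)·!9 = 10·133496 = 1334960
  i=2: C(10,2)·!8 = 45·14833 = 667485
  i=3: C(10,3)·!7 = 120·1854 = 222480
Total = 3559886.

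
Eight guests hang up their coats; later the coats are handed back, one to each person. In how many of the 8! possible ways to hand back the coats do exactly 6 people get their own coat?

Choose which 6 of the 8 are fixed: C(8,6) = 28.
The other 2 form a derangement: !2 = 1.
Total: 28 × 1 = 28.

28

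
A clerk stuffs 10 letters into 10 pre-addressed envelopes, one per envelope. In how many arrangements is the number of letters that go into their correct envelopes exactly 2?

Choose which 2 of the 10 are fixed: C(10,2) = 45.
The other 8 form a derangement: !8 = 14833.
Total: 45 × 14833 = 667485.

667485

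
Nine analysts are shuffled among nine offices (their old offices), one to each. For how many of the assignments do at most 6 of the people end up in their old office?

# with exactly i fixed is C(9,i)·!(9-i); sum over i=0..6:
  i=0: C(9,0)·!9 = 1·133496 = 133496
  i=1: C(9,1)·!8 = 9·14833 = 133497
  i=2: C(9,2)·!7 = 36·1854 = 66744
  i=3: C(9,3)·!6 = 84·265 = 22260
  i=4: C(9,4)·!5 = 126·44 = 5544
  i=5: C(9,5)·!4 = 126·9 = 1134
  i=6: C(9,6)·!3 = 84·2 = 168
Total = 362843.

362843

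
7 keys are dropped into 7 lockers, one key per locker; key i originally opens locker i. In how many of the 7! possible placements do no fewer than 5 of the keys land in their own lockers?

22

Sum C(7,i)·!(7-i) for i = 5..7:
  i=5: C(7,5)·!2 = 21·1 = 21
  i=6: C(7,6)·!1 = 7·0 = 0
  i=7: C(7,7)·!0 = 1·1 = 1
Total = 22.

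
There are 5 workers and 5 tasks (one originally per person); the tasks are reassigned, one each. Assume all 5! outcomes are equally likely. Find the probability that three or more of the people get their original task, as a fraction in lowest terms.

Favorable outcomes: Σ_{i≥3} C(5,i)·!(5-i) = 10·1 + 5·0 + 1·1 = 11.
Total outcomes: 5! = 120.
Probability = 11/120 = 11/120.

11/120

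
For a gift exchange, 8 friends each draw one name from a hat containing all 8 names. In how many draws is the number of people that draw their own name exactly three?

2464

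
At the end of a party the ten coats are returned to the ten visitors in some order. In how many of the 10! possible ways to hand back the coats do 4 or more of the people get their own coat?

68914

# with exactly i fixed is C(10,i)·!(10-i); sum over i=4..10:
  i=4: C(10,4)·!6 = 210·265 = 55650
  i=5: C(10,5)·!5 = 252·44 = 11088
  i=6: C(10,6)·!4 = 210·9 = 1890
  i=7: C(10,7)·!3 = 120·2 = 240
  i=8: C(10,8)·!2 = 45·1 = 45
  i=9: C(10,9)·!1 = 10·0 = 0
  i=10: C(10,10)·!0 = 1·1 = 1
Total = 68914.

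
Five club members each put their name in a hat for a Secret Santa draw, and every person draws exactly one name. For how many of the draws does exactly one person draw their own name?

45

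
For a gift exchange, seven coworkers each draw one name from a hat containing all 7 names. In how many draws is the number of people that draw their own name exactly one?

1855

Pick the single fixed position: C(7,1) = 7 ways.
The other 6 form a derangement: !6 = 265.
Total: 7 × 265 = 1855.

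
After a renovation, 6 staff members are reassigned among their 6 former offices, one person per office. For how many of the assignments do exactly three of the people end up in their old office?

40

Pick the 3 fixed positions: C(6,3) = 20 ways.
The other 3 form a derangement: !3 = 2.
Total: 20 × 2 = 40.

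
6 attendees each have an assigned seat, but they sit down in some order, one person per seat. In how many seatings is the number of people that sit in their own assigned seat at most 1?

529

# with exactly i fixed is C(6,i)·!(6-i); sum over i=0..1:
  i=0: C(6,0)·!6 = 1·265 = 265
  i=1: C(6,1)·!5 = 6·44 = 264
Total = 529.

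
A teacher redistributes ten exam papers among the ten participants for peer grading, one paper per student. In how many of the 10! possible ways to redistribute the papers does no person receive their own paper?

!10 is the nearest integer to 10!/e.
10! = 3628800, and 3628800/e ≈ 1334960.92, so !10 = 1334961.

1334961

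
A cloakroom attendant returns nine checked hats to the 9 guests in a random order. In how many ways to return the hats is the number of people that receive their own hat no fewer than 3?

29143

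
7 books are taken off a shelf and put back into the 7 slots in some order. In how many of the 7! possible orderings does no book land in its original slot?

!7 is the nearest integer to 7!/e.
7! = 5040, and 5040/e ≈ 1854.11, so !7 = 1854.

1854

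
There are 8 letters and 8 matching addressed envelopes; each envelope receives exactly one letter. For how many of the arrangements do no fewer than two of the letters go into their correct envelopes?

10655

# with exactly i fixed is C(8,i)·!(8-i); sum over i=2..8:
  i=2: C(8,2)·!6 = 28·265 = 7420
  i=3: C(8,3)·!5 = 56·44 = 2464
  i=4: C(8,4)·!4 = 70·9 = 630
  i=5: C(8,5)·!3 = 56·2 = 112
  i=6: C(8,6)·!2 = 28·1 = 28
  i=7: C(8,7)·!1 = 8·0 = 0
  i=8: C(8,8)·!0 = 1·1 = 1
Total = 10655.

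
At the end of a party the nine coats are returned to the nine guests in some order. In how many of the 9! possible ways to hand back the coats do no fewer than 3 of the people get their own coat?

Sum C(9,i)·!(9-i) for i = 3..9:
  i=3: C(9,3)·!6 = 84·265 = 22260
  i=4: C(9,4)·!5 = 126·44 = 5544
  i=5: C(9,5)·!4 = 126·9 = 1134
  i=6: C(9,6)·!3 = 84·2 = 168
  i=7: C(9,7)·!2 = 36·1 = 36
  i=8: C(9,8)·!1 = 9·0 = 0
  i=9: C(9,9)·!0 = 1·1 = 1
Total = 29143.

29143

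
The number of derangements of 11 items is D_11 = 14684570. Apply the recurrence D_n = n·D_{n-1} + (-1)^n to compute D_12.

176214841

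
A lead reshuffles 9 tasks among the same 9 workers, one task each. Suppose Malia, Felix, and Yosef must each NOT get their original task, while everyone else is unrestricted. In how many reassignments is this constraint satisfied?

256320

Inclusion-exclusion on the 3 forbidden self-matches:
Σ_{j=0}^{3} (-1)^j C(3,j)(9-j)!
= C(3,0)·9! - C(3,1)·8! + C(3,2)·7! - C(3,3)·6!
= 362880 - 120960 + 15120 - 720
= 256320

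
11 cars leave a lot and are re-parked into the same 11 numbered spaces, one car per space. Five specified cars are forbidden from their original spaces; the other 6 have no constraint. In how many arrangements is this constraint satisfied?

25022880

Let A_j be the event that the j-th constrained one is fixed. By inclusion-exclusion over the 5 events:
Σ_{j=0}^{5} (-1)^j C(5,j)(11-j)!
= C(5,0)·11! - C(5,1)·10! + C(5,2)·9! - C(5,3)·8! + C(5,4)·7! - C(5,5)·6!
= 39916800 - 18144000 + 3628800 - 403200 + 25200 - 720
= 25022880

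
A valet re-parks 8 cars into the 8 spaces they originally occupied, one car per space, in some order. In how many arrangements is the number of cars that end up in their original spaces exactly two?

7420

Choose which 2 of the 8 are fixed: C(8,2) = 28.
The other 6 form a derangement: !6 = 265.
Total: 28 × 265 = 7420.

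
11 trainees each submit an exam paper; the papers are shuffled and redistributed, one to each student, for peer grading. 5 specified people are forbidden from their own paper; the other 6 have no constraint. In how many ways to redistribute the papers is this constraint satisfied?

Inclusion-exclusion on the 5 forbidden self-matches:
Σ_{j=0}^{5} (-1)^j C(5,j)(11-j)!
= C(5,0)·11! - C(5,1)·10! + C(5,2)·9! - C(5,3)·8! + C(5,4)·7! - C(5,5)·6!
= 39916800 - 18144000 + 3628800 - 403200 + 25200 - 720
= 25022880

25022880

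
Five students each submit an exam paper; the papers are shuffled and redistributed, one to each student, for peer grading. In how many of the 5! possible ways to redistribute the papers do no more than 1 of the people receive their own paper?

89

Sum C(5,i)·!(5-i) for i = 0..1:
  i=0: C(5,0)·!5 = 1·44 = 44
  i=1: C(5,1)·!4 = 5·9 = 45
Total = 89.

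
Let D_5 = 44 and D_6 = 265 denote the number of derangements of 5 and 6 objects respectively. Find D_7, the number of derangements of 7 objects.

1854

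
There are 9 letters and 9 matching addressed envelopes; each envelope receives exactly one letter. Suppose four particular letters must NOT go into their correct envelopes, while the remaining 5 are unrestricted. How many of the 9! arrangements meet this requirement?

229080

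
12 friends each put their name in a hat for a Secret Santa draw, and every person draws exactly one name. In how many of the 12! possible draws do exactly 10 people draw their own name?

Choose which 10 of the 12 are fixed: C(12,10) = 66.
The other 2 form a derangement: !2 = 1.
Total: 66 × 1 = 66.

66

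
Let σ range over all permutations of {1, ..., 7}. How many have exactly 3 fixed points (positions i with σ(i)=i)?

Pick the 3 fixed positions: C(7,3) = 35 ways.
The other 4 form a derangement: !4 = 9.
Total: 35 × 9 = 315.

315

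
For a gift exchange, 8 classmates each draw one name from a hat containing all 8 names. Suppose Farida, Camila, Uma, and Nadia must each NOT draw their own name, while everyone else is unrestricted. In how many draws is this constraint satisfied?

Inclusion-exclusion on the 4 forbidden self-matches:
Σ_{j=0}^{4} (-1)^j C(4,j)(8-j)!
= C(4,0)·8! - C(4,1)·7! + C(4,2)·6! - C(4,3)·5! + C(4,4)·4!
= 40320 - 20160 + 4320 - 480 + 24
= 24024

24024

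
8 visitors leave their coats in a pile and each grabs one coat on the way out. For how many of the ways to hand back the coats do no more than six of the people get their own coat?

40319

Sum C(8,i)·!(8-i) for i = 0..6:
  i=0: C(8,0)·!8 = 1·14833 = 14833
  i=1: C(8,1)·!7 = 8·1854 = 14832
  i=2: C(8,2)·!6 = 28·265 = 7420
  i=3: C(8,3)·!5 = 56·44 = 2464
  i=4: C(8,4)·!4 = 70·9 = 630
  i=5: C(8,5)·!3 = 56·2 = 112
  i=6: C(8,6)·!2 = 28·1 = 28
Total = 40319.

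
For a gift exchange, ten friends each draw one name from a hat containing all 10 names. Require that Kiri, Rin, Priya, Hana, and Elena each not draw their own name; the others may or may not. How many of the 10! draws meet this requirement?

2170680

Inclusion-exclusion on the 5 forbidden self-matches:
Σ_{j=0}^{5} (-1)^j C(5,j)(10-j)!
= C(5,0)·10! - C(5,1)·9! + C(5,2)·8! - C(5,3)·7! + C(5,4)·6! - C(5,5)·5!
= 3628800 - 1814400 + 403200 - 50400 + 3600 - 120
= 2170680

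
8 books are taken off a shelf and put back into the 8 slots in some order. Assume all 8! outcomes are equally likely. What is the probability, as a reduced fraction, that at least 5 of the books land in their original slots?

Favorable outcomes: Σ_{i≥5} C(8,i)·!(8-i) = 56·2 + 28·1 + 8·0 + 1·1 = 141.
Total outcomes: 8! = 40320.
Probability = 141/40320 = 47/13440.

47/13440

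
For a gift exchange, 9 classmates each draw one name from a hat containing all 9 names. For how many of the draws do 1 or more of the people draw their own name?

229384

# with exactly i fixed is C(9,i)·!(9-i); sum over i=1..9:
  i=1: C(9,1)·!8 = 9·14833 = 133497
  i=2: C(9,2)·!7 = 36·1854 = 66744
  i=3: C(9,3)·!6 = 84·265 = 22260
  i=4: C(9,4)·!5 = 126·44 = 5544
  i=5: C(9,5)·!4 = 126·9 = 1134
  i=6: C(9,6)·!3 = 84·2 = 168
  i=7: C(9,7)·!2 = 36·1 = 36
  i=8: C(9,8)·!1 = 9·0 = 0
  i=9: C(9,9)·!0 = 1·1 = 1
Total = 229384.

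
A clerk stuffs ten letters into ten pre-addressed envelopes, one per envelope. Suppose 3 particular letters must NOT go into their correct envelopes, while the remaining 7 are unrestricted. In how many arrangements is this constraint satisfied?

2656080

Let A_j be the event that the j-th constrained one is fixed. By inclusion-exclusion over the 3 events:
Σ_{j=0}^{3} (-1)^j C(3,j)(10-j)!
= C(3,0)·10! - C(3,1)·9! + C(3,2)·8! - C(3,3)·7!
= 3628800 - 1088640 + 120960 - 5040
= 2656080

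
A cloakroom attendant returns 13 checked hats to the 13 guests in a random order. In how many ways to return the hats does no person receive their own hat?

2290792932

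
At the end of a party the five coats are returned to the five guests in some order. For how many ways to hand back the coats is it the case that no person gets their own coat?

44

The subfactorial !5 = [5!/e] (nearest integer).
5! = 120, and 120/e ≈ 44.15, so !5 = 44.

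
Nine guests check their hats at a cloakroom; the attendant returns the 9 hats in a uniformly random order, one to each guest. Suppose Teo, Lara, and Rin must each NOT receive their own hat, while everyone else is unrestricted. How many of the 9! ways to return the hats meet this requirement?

256320

Let A_j be the event that the j-th constrained one is fixed. By inclusion-exclusion over the 3 events:
Σ_{j=0}^{3} (-1)^j C(3,j)(9-j)!
= C(3,0)·9! - C(3,1)·8! + C(3,2)·7! - C(3,3)·6!
= 362880 - 120960 + 15120 - 720
= 256320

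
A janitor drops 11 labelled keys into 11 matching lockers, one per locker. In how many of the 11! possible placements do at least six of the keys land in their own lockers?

Sum C(11,i)·!(11-i) for i = 6..11:
  i=6: C(11,6)·!5 = 462·44 = 20328
  i=7: C(11,7)·!4 = 330·9 = 2970
  i=8: C(11,8)·!3 = 165·2 = 330
  i=9: C(11,9)·!2 = 55·1 = 55
  i=10: C(11,10)·!1 = 11·0 = 0
  i=11: C(11,11)·!0 = 1·1 = 1
Total = 23684.

23684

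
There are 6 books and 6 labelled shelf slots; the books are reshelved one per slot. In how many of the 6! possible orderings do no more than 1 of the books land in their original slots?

529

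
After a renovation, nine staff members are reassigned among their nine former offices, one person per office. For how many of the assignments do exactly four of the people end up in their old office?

5544

Choose which 4 of the 9 are fixed: C(9,4) = 126.
The remaining 5 must be deranged: !5 = 44.
Total: 126 × 44 = 5544.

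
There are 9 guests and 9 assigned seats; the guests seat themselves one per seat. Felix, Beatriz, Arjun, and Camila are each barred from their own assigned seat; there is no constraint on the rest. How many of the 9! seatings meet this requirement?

229080

Inclusion-exclusion on the 4 forbidden self-matches:
Σ_{j=0}^{4} (-1)^j C(4,j)(9-j)!
= C(4,0)·9! - C(4,1)·8! + C(4,2)·7! - C(4,3)·6! + C(4,4)·5!
= 362880 - 161280 + 30240 - 2880 + 120
= 229080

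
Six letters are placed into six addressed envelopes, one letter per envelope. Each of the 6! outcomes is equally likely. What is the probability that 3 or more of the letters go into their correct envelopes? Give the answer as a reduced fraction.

Favorable outcomes: Σ_{i≥3} C(6,i)·!(6-i) = 20·2 + 15·1 + 6·0 + 1·1 = 56.
Total outcomes: 6! = 720.
Probability = 56/720 = 7/90.

7/90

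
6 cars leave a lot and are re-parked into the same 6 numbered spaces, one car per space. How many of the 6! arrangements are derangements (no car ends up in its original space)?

265

By inclusion-exclusion, !6 = Σ (-1)^k · 6!/k! for k=0..6
= 6! - 6!/1! + 6!/2! - 6!/3! + 6!/4! - 6!/5! + 6!/6!
= 720 - 720 + 360 - 120 + 30 - 6 + 1
= 265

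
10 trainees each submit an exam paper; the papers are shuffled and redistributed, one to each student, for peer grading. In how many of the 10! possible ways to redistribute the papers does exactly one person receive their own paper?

Pick the single fixed position: C(10,1) = 10 ways.
The other 9 form a derangement: !9 = 133496.
Total: 10 × 133496 = 1334960.

1334960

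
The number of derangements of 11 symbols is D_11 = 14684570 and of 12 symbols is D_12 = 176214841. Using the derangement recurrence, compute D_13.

D_13 = (13-1)·(D_12 + D_11) = 12·(176214841 + 14684570) = 12·190899411 = 2290792932.

2290792932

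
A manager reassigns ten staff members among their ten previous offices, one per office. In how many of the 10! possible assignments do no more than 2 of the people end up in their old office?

# with exactly i fixed is C(10,i)·!(10-i); sum over i=0..2:
  i=0: C(10,0)·!10 = 1·1334961 = 1334961
  i=1: C(10,1)·!9 = 10·133496 = 1334960
  i=2: C(10,2)·!8 = 45·14833 = 667485
Total = 3337406.

3337406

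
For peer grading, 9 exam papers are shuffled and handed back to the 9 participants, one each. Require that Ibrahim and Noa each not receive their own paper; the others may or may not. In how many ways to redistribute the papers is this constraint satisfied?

287280

Let A_j be the event that the j-th constrained one is fixed. By inclusion-exclusion over the 2 events:
Σ_{j=0}^{2} (-1)^j C(2,j)(9-j)!
= C(2,0)·9! - C(2,1)·8! + C(2,2)·7!
= 362880 - 80640 + 5040
= 287280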